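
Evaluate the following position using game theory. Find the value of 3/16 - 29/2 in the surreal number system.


x = 3/16, y = 29/2
Converting to common denominator: 16
x = 3/16, y = 232/16
x - y = 3/16 - 29/2 = -229/16

-229/16


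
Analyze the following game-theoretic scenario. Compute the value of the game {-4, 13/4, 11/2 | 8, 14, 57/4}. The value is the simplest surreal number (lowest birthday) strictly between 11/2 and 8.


Left options: {-4, 13/4, 11/2}, max = 11/2
Right options: {8, 14, 57/4}, min = 8
All options are numbers and max(Left) < min(Right), so by the simplicity theorem the value is the simplest (earliest-born) number strictly between 11/2 and 8.
Integers 6 through 7 all lie strictly between 11/2 and 8.
Among integers, the simplest (lowest birthday = smallest |n|; 0 is born on day 0, +-n on day n) is 6.
No non-integer in the interval can be simpler: if x is a non-integer in the interval, then floor(x) or ceil(x) also lies in the interval (the interval contains an integer), and both are proper prefixes of x's sign expansion, i.e. born earlier. So the game value is 6.
Game value = 6

6


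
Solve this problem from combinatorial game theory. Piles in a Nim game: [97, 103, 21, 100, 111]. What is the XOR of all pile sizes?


We need the XOR (exclusive or) of all pile sizes.
After XOR-ing pile 1 (size 97): 0 XOR 97 = 97
After XOR-ing pile 2 (size 103): 97 XOR 103 = 6
After XOR-ing pile 3 (size 21): 6 XOR 21 = 19
After XOR-ing pile 4 (size 100): 19 XOR 100 = 119
After XOR-ing pile 5 (size 111): 119 XOR 111 = 24
The Nim-value of this position is 24.

24


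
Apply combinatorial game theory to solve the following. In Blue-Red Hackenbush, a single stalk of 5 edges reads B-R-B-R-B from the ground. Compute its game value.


Edges (from ground): B-R-B-R-B
By Berlekamp's sign-expansion rule, a Blue-Red Hackenbush stalk has the value of the surreal number whose sign sequence is the edge sequence with B -> + and R -> -.
Sign sequence: +-+-+
Trace the sign expansion in the surreal number tree, starting from 0:
Edge 1: B (sign +) -> bounds (0, +inf), value = 1
Edge 2: R (sign -) -> bounds (0, 1), value = 1/2
Edge 3: B (sign +) -> bounds (1/2, 1), value = 3/4
Edge 4: R (sign -) -> bounds (1/2, 3/4), value = 5/8
Edge 5: B (sign +) -> bounds (5/8, 3/4), value = 11/16
Game value = 11/16

11/16


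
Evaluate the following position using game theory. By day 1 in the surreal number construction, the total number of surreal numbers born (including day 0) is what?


Day 0: {|} = 0 is born. Count = 1.
Day n: the number of surreal numbers born by day n is 2^(n+1) - 1.
By day 0: 2^1 - 1 = 1
By day 1: 2^2 - 1 = 3
By day 1: 3 surreal numbers.

3


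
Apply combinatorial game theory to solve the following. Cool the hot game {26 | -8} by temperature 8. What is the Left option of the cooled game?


Original game: {26 | -8} (a switch {a | b} with a > b).
Cooling by t (for t below the temperature (a - b)/2 = 17) taxes each move by t: {a | b} cooled by t is {a - t | b + t}.
Cooling amount: t = 8
Cooled Left option: 26 - 8 = 18
Cooled Right option: -8 + 8 = 0
Cooled game: {18 | 0}
Left option = 18

18


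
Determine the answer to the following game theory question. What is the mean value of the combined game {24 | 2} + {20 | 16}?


G1 = {24 | 2}, G2 = {20 | 16}
Each is a switch {a | b} with numbers a > b; its mean value is (a + b)/2, and mean value is additive over game sums: m(G1 + G2) = m(G1) + m(G2).
Mean of G1 = (24 + (2))/2 = 26/2 = 13
Mean of G2 = (20 + (16))/2 = 36/2 = 18
Mean of G1 + G2 = 13 + 18 = 31

31


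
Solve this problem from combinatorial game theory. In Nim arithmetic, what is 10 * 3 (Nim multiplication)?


Nim multiplication is bilinear over XOR: (u XOR v) * w = (u*w) XOR (v*w).
So we split each operand into its bit components and XOR the pairwise Nim products.
10 = 2 + 8 (as XOR of powers of 2).
3 = 1 + 2 (as XOR of powers of 2).
Using the standard Nim-product table on single bits:
  2*2 = 3,   2*4 = 8,   2*8 = 12,
  4*4 = 6,   4*8 = 11,  8*8 = 13,
and  1*x = x (identity), k*l = l*k (commutative).
Pairwise Nim products:
  2 * 1 = 2
  2 * 2 = 3
  8 * 1 = 8
  8 * 2 = 12
XOR them: 2 XOR 3 XOR 8 XOR 12 = 5.
Result: 10 * 3 = 5 (in Nim).

5


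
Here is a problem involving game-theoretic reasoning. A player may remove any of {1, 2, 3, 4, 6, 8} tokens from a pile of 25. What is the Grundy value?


The subtraction set is S = {1, 2, 3, 4, 6, 8}.
G(k) = mex{ G(k - s) : s in S, s <= k }. We compute iteratively: G(0) = 0.
G(1) = mex({0}) = 1
G(2) = mex({0, 1}) = 2
G(3) = mex({0, 1, 2}) = 3
G(4) = mex({0, 1, 2, 3}) = 4
G(5) = mex({1, 2, 3, 4}) = 0
G(6) = mex({0, 2, 3, 4}) = 1
G(7) = mex({0, 1, 3, 4}) = 2
G(8) = mex({0, 1, 2, 4}) = 3
G(9) = mex({0, 1, 2, 3}) = 4
G(10) = mex({1, 2, 3, 4}) = 0
G(11) = mex({0, 2, 3, 4}) = 1
G(12) = mex({0, 1, 3, 4}) = 2
Observe that G(5)..G(12) = 0, 1, 2, 3, 4, 0, 1, 2 repeats G(0)..G(7) = 0, 1, 2, 3, 4, 0, 1, 2.
For k >= max(S) = 8, G(k) is determined by the previous 8 values G(k-8)..G(k-1); a window of 8 consecutive values has recurred shifted by 5, so by induction G(k + 5) = G(k) for all k >= 0: the sequence is periodic from the start with period 5.
One period: G(0..4) = 0, 1, 2, 3, 4.
25 mod 5 = 0, so G(25) = G(0) = 0.

0


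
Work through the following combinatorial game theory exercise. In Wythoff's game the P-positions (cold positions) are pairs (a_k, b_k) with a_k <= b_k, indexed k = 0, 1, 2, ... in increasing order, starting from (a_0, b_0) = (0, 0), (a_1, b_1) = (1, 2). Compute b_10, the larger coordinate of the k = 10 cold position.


By Wythoff's theorem, a_k = floor(k * phi) and b_k = floor(k * phi^2) = a_k + k, where phi = (1 + sqrt(5))/2 is the golden ratio.
phi = (1 + sqrt(5))/2 = 1.618034
phi^2 = phi + 1 = 2.618034
k = 10
k * phi^2 = 10 * 2.618034 = 26.180340
b_10 = floor(k * phi^2) = 26 (check: a_10 + k = 16 + 10 = 26)

26


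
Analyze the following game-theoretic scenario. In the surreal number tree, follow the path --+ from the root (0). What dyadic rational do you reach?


Sign expansion: --+
Rule: track bounds (lo, hi), initially (-inf, +inf). On '+', the current value becomes lo and we move to the simplest number in (value, hi): value + 1 if hi = +inf, otherwise the midpoint (value + hi)/2. On '-', the current value becomes hi and we move to value - 1 if lo = -inf, otherwise the midpoint (lo + value)/2.
Start at 0.
Step 1: sign = -, move left. Bounds: (-inf, 0). Value = -1
Step 2: sign = -, move left. Bounds: (-inf, -1). Value = -2
Step 3: sign = +, move right. Bounds: (-2, -1). Value = -3/2
The surreal number with sign expansion --+ is -3/2.

-3/2


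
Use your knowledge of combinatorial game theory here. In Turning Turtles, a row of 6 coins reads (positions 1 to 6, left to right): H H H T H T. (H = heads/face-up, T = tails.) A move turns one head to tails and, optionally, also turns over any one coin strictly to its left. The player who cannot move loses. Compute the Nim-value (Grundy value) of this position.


Coins: H H H T H T
Key fact: a single head at position k behaves exactly like a Nim heap of size k (turning it to T and optionally flipping a coin at j < k corresponds to moving the heap from k to j, or to 0), and heads combine as a disjunctive sum (two heads at the same place would cancel, matching j XOR j = 0). So the Nim-value is the XOR of the 1-indexed positions of the heads.
Face-up positions (1-indexed): [1, 2, 3, 5]
XOR 0 with 1: 0 XOR 1 = 1
XOR 1 with 2: 1 XOR 2 = 3
XOR 3 with 3: 3 XOR 3 = 0
XOR 0 with 5: 0 XOR 5 = 5
Nim-value = 5

5


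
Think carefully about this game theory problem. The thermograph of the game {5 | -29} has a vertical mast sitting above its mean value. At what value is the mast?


Game = {5 | -29}, a switch {a | b} with numbers a > b.
Its thermograph has left wall a - t and right wall b + t, which meet at t = (a - b)/2, where both equal (a + b)/2. So the mast (mean value) is at (a + b)/2.
Mean = (5 + (-29))/2 = -24/2 = -12

-12


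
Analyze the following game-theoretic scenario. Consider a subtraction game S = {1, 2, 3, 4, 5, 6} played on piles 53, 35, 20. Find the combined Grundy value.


Subtraction set: {1, 2, 3, 4, 5, 6}
For this subtraction set, G(n) = n mod 7 (period = max + 1 = 7).
Pile 1 (size 53): G(53) = 53 mod 7 = 4
Pile 2 (size 35): G(35) = 35 mod 7 = 0
Pile 3 (size 20): G(20) = 20 mod 7 = 6
Total Grundy value = XOR of all: 4 XOR 0 XOR 6 = 2

2


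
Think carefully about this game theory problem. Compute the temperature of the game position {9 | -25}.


The game is {9 | -25}, a switch {a | b} with numbers a > b.
Cooling {a | b} by t gives {a - t | b + t}, which stops being hot when a - t = b + t, i.e. at t = (a - b)/2. So the temperature of a switch is (a - b)/2.
Temperature = (Left option - Right option) / 2
= (9 - (-25)) / 2
= 34 / 2
= 17

17


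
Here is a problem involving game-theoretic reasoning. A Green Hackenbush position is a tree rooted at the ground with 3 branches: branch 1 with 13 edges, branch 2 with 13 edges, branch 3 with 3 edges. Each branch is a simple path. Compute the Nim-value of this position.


The tree has 3 branches from the ground vertex.
In Green Hackenbush, the Nim-value of a simple path of length k is k.
Branch 1: length 13, Nim-value = 13
Branch 2: length 13, Nim-value = 13
Branch 3: length 3, Nim-value = 3
Total Nim-value = XOR of all branch values:
0 XOR 13 = 13
13 XOR 13 = 0
0 XOR 3 = 3
Nim-value of the tree = 3

3


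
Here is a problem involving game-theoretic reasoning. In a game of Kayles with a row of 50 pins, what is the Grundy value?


Kayles: a move removes 1 or 2 adjacent pins from a contiguous row.
Removing pins from a row of k leaves two independent rows (a, b) with a + b = k - 1 (one pin) or a + b = k - 2 (two pins); an end removal gives a = 0.
By Sprague-Grundy, G(k) = mex{ G(a) XOR G(b) } over all these splits. G(0) = 0.
G(1): splits (0,0):0^0=0 -> mex({0}) = 1
G(2): splits (0,1):0^1=1 (0,0):0^0=0 -> mex({0, 1}) = 2
G(3): splits (0,2):0^2=2 (1,1):1^1=0 (0,1):0^1=1 -> mex({0, 1, 2}) = 3
G(4): splits (0,3):0^3=3 (1,2):1^2=3 (0,2):0^2=2 (1,1):1^1=0 -> mex({0, 2, 3}) = 1
G(5): splits (0,4):0^1=1 (1,3):1^3=2 (2,2):2^2=0 (0,3):0^3=3 (1,2):1^2=3 -> mex({0, 1, 2, 3}) = 4
G(6) = mex({0, 1, 2, 4}) = 3
G(7) = mex({0, 1, 3, 4, 5}) = 2
G(8) = mex({0, 2, 3, 5, 6}) = 1
G(9) = mex({0, 1, 2, 3, 6, 7}) = 4
G(10) = mex({0, 1, 3, 4, 5, 7}) = 2
G(11) = mex({0, 1, 2, 3, 4, 5}) = 6
G(12) = mex({0, 1, 2, 3, 5, 6, 7}) = 4
G(13) = mex({0, 2, 3, 4, 6, 7}) = 1
G(14) = mex({0, 1, 4, 5, 6, 7}) = 2
G(15) = mex({0, 1, 2, 3, 4, 5, 6}) = 7
G(16) = mex({0, 2, 3, 5, 6, 7}) = 1
G(17) = mex({0, 1, 2, 3, 5, 6, 7}) = 4
G(18) = mex({0, 1, 2, 4, 5, 6}) = 3
G(19) = mex({0, 1, 3, 4, 5, 7}) = 2
G(20) = mex({0, 2, 3, 4, 5, 6, 7}) = 1
G(21) = mex({0, 1, 2, 3, 5, 6, 7}) = 4
G(22) = mex({0, 1, 2, 3, 4, 5, 7}) = 6
G(23) = mex({0, 1, 2, 3, 4, 5, 6}) = 7
G(24) = mex({0, 1, 2, 3, 5, 6, 7}) = 4
G(25) = mex({0, 2, 3, 4, 6, 7}) = 1
G(26) = mex({0, 1, 3, 4, 5, 6, 7}) = 2
G(27) = mex({0, 1, 2, 3, 4, 5, 6, 7}) = 8
G(28) = mex({0, 1, 2, 3, 4, 6, 7, 8}) = 5
G(29) = mex({0, 1, 2, 3, 5, 6, 7, 8, 9}) = 4
G(30) = mex({0, 1, 2, 3, 4, 5, 6, 9, 10}) = 7
G(31) = mex({0, 1, 3, 4, 5, 7, 10, 11}) = 2
G(32) = mex({0, 2, 3, 4, 5, 6, 7, 9, 11}) = 1
G(33) = mex({0, 1, 2, 3, 4, 5, 6, 7, 9, 12}) = 8
G(34) = mex({0, 1, 2, 3, 4, 5, 7, 8, 11, 12}) = 6
G(35) = mex({0, 1, 2, 3, 4, 5, 6, 8, 9, 10, 11}) = 7
G(36) = mex({0, 1, 2, 3, 5, 6, 7, 9, 10}) = 4
G(37) = mex({0, 2, 3, 4, 6, 7, 9, 10, 11, 12}) = 1
G(38) = mex({0, 1, 3, 4, 5, 6, 7, 9, 10, 11, 12}) = 2
G(39) = mex({0, 1, 2, 4, 5, 6, 7, 9, 10, 12, 14}) = 3
G(40) = mex({0, 2, 3, 4, 6, 7, 11, 12, 14}) = 1
G(41) = mex({0, 1, 2, 3, 5, 6, 7, 9, 10, 11, 12}) = 4
G(42) = mex({0, 1, 2, 3, 4, 5, 6, 9, 10}) = 7
G(43) = mex({0, 1, 3, 4, 5, 7, 9, 10, 12, 15}) = 2
G(44) = mex({0, 2, 3, 4, 5, 6, 7, 9, 10, 12, 15}) = 1
G(45) = mex({0, 1, 2, 3, 4, 5, 6, 7, 9, 10, 12, 14}) = 8
G(46) = mex({0, 1, 3, 4, 5, 7, 8, 11, 12, 14}) = 2
G(47) = mex({0, 1, 2, 3, 4, 5, 6, 8, 9, 10, 11, 12}) = 7
G(48) = mex({0, 1, 2, 3, 5, 6, 7, 9, 10}) = 4
G(49) = mex({0, 2, 3, 4, 6, 7, 9, 10, 11, 12, 15}) = 1
G(50) = mex({0, 1, 4, 5, 6, 7, 9, 11, 12, 14, 15}) = 2
Therefore G(50) = 2.

2


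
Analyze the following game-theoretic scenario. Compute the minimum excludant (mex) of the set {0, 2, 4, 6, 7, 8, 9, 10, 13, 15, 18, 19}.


Set = {0, 2, 4, 6, 7, 8, 9, 10, 13, 15, 18, 19}
0 is in the set.
1 is NOT in the set. This is the mex.
mex = 1

1


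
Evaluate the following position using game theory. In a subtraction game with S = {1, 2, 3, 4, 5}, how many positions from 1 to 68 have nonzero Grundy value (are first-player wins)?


Subtraction set S = {1, 2, 3, 4, 5}, so G(n) = n mod 6.
G(n) = 0 when n is a multiple of 6.
Multiples of 6 in [1, 68]: 11
N-positions (nonzero Grundy) = 68 - 11 = 57

57


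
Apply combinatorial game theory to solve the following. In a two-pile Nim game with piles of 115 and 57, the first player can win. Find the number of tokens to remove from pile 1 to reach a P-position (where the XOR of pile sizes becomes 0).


Piles: 115 and 57
Current XOR: 115 XOR 57 = 74 (non-zero, so this is an N-position).
To make the XOR zero, we need to find a move that balances the piles.
For pile 1 (size 115): target = 115 XOR 74 = 57
We reduce pile 1 from 115 to 57.
Tokens removed: 115 - 57 = 58
Verification: 57 XOR 57 = 0

58


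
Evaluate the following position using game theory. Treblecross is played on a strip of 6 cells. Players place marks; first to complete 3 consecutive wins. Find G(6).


Treblecross: place X on empty cells; 3-in-a-row wins.
Playing within two cells of an existing X lets the opponent win at once, so sensible play treats the cells i-2..i+2 around each X as dead. The player left with no safe cell loses, so this is a normal-play take-away game on strips of safe cells.
Placing X at cell i (0-indexed) of a strip of k safe cells leaves independent strips of sizes max(0, i-2) and max(0, k-i-3). Hence G(k) = mex{ G(max(0,i-2)) XOR G(max(0,k-i-3)) : 0 <= i < k }, with G(0) = 0.
G(1): splits (0,0):0^0=0 -> mex({0}) = 1
G(2): splits (0,0):0^0=0 -> mex({0}) = 1
G(3): splits (0,0):0^0=0 -> mex({0}) = 1
G(4): splits (0,1):0^1=1 (0,0):0^0=0 -> mex({0, 1}) = 2
G(5): splits (0,2):0^1=1 (0,1):0^1=1 (0,0):0^0=0 -> mex({0, 1}) = 2
G(6) = mex({1}) = 0
Therefore G(6) = 0.

0


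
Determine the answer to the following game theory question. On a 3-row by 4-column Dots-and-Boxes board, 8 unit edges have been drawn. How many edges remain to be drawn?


Grid: 3 x 4 boxes, i.e. 4 rows and 5 columns of dots.
Horizontal edges: (rows + 1) * cols = 4 * 4 = 16
Vertical edges: rows * (cols + 1) = 3 * 5 = 15
Total edges: 16 + 15 = 31
Edges drawn: 8
Remaining: 31 - 8 = 23

23


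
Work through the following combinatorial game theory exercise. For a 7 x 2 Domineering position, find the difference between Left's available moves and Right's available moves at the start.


Board is 7 x 2 (rows x cols).
Left (vertical) placements: (rows-1) * cols = 6 * 2 = 12
Right (horizontal) placements: rows * (cols-1) = 7 * 1 = 7
Advantage = Left - Right = 12 - 7 = 5

5


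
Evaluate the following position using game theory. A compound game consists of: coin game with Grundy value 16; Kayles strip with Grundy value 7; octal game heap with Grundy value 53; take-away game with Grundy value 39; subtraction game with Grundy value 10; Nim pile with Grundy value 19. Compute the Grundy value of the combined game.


By the Sprague-Grundy theorem, the Grundy value of a sum of games is the XOR of individual Grundy values.
coin game: Grundy value = 16. Running XOR: 0 XOR 16 = 16
Kayles strip: Grundy value = 7. Running XOR: 16 XOR 7 = 23
octal game heap: Grundy value = 53. Running XOR: 23 XOR 53 = 34
take-away game: Grundy value = 39. Running XOR: 34 XOR 39 = 5
subtraction game: Grundy value = 10. Running XOR: 5 XOR 10 = 15
Nim pile: Grundy value = 19. Running XOR: 15 XOR 19 = 28
The combined Grundy value is 28.

28


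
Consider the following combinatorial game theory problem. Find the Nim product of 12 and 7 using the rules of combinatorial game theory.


Nim multiplication is bilinear over XOR: (u XOR v) * w = (u*w) XOR (v*w).
So we split each operand into its bit components and XOR the pairwise Nim products.
12 = 4 + 8 (as XOR of powers of 2).
7 = 1 + 2 + 4 (as XOR of powers of 2).
Using the standard Nim-product table on single bits:
  2*2 = 3,   2*4 = 8,   2*8 = 12,
  4*4 = 6,   4*8 = 11,  8*8 = 13,
and  1*x = x (identity), k*l = l*k (commutative).
Pairwise Nim products:
  4 * 1 = 4
  4 * 2 = 8
  4 * 4 = 6
  8 * 1 = 8
  8 * 2 = 12
  8 * 4 = 11
XOR them: 4 XOR 8 XOR 6 XOR 8 XOR 12 XOR 11 = 5.
Result: 12 * 7 = 5 (in Nim).

5


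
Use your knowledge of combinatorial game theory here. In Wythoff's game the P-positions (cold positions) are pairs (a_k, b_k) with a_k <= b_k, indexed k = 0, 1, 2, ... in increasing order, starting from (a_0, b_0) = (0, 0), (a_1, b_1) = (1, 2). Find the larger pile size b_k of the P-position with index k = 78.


By Wythoff's theorem, a_k = floor(k * phi) and b_k = floor(k * phi^2) = a_k + k, where phi = (1 + sqrt(5))/2 is the golden ratio.
phi = (1 + sqrt(5))/2 = 1.618034
phi^2 = phi + 1 = 2.618034
k = 78
k * phi^2 = 78 * 2.618034 = 204.206651
b_78 = floor(k * phi^2) = 204 (check: a_78 + k = 126 + 78 = 204)

204


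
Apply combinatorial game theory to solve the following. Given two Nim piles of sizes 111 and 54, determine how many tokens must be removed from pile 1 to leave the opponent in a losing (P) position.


Piles: 111 and 54
Current XOR: 111 XOR 54 = 89 (non-zero, so this is an N-position).
To make the XOR zero, we need to find a move that balances the piles.
For pile 1 (size 111): target = 111 XOR 89 = 54
We reduce pile 1 from 111 to 54.
Tokens removed: 111 - 54 = 57
Verification: 54 XOR 54 = 0

57


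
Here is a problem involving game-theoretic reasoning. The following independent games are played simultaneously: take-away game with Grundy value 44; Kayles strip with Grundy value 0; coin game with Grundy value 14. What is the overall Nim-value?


By the Sprague-Grundy theorem, the Grundy value of a sum of games is the XOR of individual Grundy values.
take-away game: Grundy value = 44. Running XOR: 0 XOR 44 = 44
Kayles strip: Grundy value = 0. Running XOR: 44 XOR 0 = 44
coin game: Grundy value = 14. Running XOR: 44 XOR 14 = 34
The combined Grundy value is 34.

34


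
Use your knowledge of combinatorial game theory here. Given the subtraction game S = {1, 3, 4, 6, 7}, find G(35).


The subtraction set is S = {1, 3, 4, 6, 7}.
G(k) = mex{ G(k - s) : s in S, s <= k }. We compute iteratively: G(0) = 0.
G(1) = mex({0}) = 1
G(2) = mex({1}) = 0
G(3) = mex({0}) = 1
G(4) = mex({0, 1}) = 2
G(5) = mex({0, 1, 2}) = 3
G(6) = mex({0, 1, 3}) = 2
G(7) = mex({0, 1, 2}) = 3
G(8) = mex({0, 1, 2, 3}) = 4
G(9) = mex({0, 1, 2, 3, 4}) = 5
G(10) = mex({1, 2, 3, 5}) = 0
G(11) = mex({0, 2, 3, 4}) = 1
G(12) = mex({1, 2, 3, 4, 5}) = 0
G(13) = mex({0, 2, 3, 5}) = 1
G(14) = mex({0, 1, 3, 4}) = 2
G(15) = mex({0, 1, 2, 4, 5}) = 3
G(16) = mex({0, 1, 3, 5}) = 2
Observe that G(10)..G(16) = 0, 1, 0, 1, 2, 3, 2 repeats G(0)..G(6) = 0, 1, 0, 1, 2, 3, 2.
For k >= max(S) = 7, G(k) is determined by the previous 7 values G(k-7)..G(k-1); a window of 7 consecutive values has recurred shifted by 10, so by induction G(k + 10) = G(k) for all k >= 0: the sequence is periodic from the start with period 10.
One period: G(0..9) = 0, 1, 0, 1, 2, 3, 2, 3, 4, 5.
35 mod 10 = 5, so G(35) = G(5) = 3.

3


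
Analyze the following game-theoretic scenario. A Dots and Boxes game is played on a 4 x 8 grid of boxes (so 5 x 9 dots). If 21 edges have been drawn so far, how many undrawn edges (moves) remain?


Grid: 4 x 8 boxes, i.e. 5 rows and 9 columns of dots.
Horizontal edges: (rows + 1) * cols = 5 * 8 = 40
Vertical edges: rows * (cols + 1) = 4 * 9 = 36
Total edges: 40 + 36 = 76
Edges drawn: 21
Remaining: 76 - 21 = 55

55


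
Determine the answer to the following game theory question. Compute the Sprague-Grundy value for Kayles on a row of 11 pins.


Kayles: a move removes 1 or 2 adjacent pins from a contiguous row.
Removing pins from a row of k leaves two independent rows (a, b) with a + b = k - 1 (one pin) or a + b = k - 2 (two pins); an end removal gives a = 0.
By Sprague-Grundy, G(k) = mex{ G(a) XOR G(b) } over all these splits. G(0) = 0.
G(1): splits (0,0):0^0=0 -> mex({0}) = 1
G(2): splits (0,1):0^1=1 (0,0):0^0=0 -> mex({0, 1}) = 2
G(3): splits (0,2):0^2=2 (1,1):1^1=0 (0,1):0^1=1 -> mex({0, 1, 2}) = 3
G(4): splits (0,3):0^3=3 (1,2):1^2=3 (0,2):0^2=2 (1,1):1^1=0 -> mex({0, 2, 3}) = 1
G(5): splits (0,4):0^1=1 (1,3):1^3=2 (2,2):2^2=0 (0,3):0^3=3 (1,2):1^2=3 -> mex({0, 1, 2, 3}) = 4
G(6) = mex({0, 1, 2, 4}) = 3
G(7) = mex({0, 1, 3, 4, 5}) = 2
G(8) = mex({0, 2, 3, 5, 6}) = 1
G(9) = mex({0, 1, 2, 3, 6, 7}) = 4
G(10) = mex({0, 1, 3, 4, 5, 7}) = 2
G(11) = mex({0, 1, 2, 3, 4, 5}) = 6
Therefore G(11) = 6.

6


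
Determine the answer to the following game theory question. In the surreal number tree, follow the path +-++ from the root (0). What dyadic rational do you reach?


Sign expansion: +-++
Rule: track bounds (lo, hi), initially (-inf, +inf). On '+', the current value becomes lo and we move to the simplest number in (value, hi): value + 1 if hi = +inf, otherwise the midpoint (value + hi)/2. On '-', the current value becomes hi and we move to value - 1 if lo = -inf, otherwise the midpoint (lo + value)/2.
Start at 0.
Step 1: sign = +, move right. Bounds: (0, +inf). Value = 1
Step 2: sign = -, move left. Bounds: (0, 1). Value = 1/2
Step 3: sign = +, move right. Bounds: (1/2, 1). Value = 3/4
Step 4: sign = +, move right. Bounds: (3/4, 1). Value = 7/8
The surreal number with sign expansion +-++ is 7/8.

7/8


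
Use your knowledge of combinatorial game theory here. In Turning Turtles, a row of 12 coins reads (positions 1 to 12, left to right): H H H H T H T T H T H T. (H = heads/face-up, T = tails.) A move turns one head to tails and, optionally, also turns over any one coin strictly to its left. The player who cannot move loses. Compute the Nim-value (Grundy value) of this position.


Coins: H H H H T H T T H T H T
Key fact: a single head at position k behaves exactly like a Nim heap of size k (turning it to T and optionally flipping a coin at j < k corresponds to moving the heap from k to j, or to 0), and heads combine as a disjunctive sum (two heads at the same place would cancel, matching j XOR j = 0). So the Nim-value is the XOR of the 1-indexed positions of the heads.
Face-up positions (1-indexed): [1, 2, 3, 4, 6, 9, 11]
XOR 0 with 1: 0 XOR 1 = 1
XOR 1 with 2: 1 XOR 2 = 3
XOR 3 with 3: 3 XOR 3 = 0
XOR 0 with 4: 0 XOR 4 = 4
XOR 4 with 6: 4 XOR 6 = 2
XOR 2 with 9: 2 XOR 9 = 11
XOR 11 with 11: 11 XOR 11 = 0
Nim-value = 0

0


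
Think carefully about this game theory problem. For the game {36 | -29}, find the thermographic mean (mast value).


Game = {36 | -29}, a switch {a | b} with numbers a > b.
Its thermograph has left wall a - t and right wall b + t, which meet at t = (a - b)/2, where both equal (a + b)/2. So the mast (mean value) is at (a + b)/2.
Mean = (36 + (-29))/2 = 7/2 = 7/2

7/2


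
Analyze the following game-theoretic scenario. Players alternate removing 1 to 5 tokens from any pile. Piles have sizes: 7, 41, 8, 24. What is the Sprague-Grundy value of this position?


Subtraction set: {1, 2, 3, 4, 5}
For this subtraction set, G(n) = n mod 6 (period = max + 1 = 6).
Pile 1 (size 7): G(7) = 7 mod 6 = 1
Pile 2 (size 41): G(41) = 41 mod 6 = 5
Pile 3 (size 8): G(8) = 8 mod 6 = 2
Pile 4 (size 24): G(24) = 24 mod 6 = 0
Total Grundy value = XOR of all: 1 XOR 5 XOR 2 XOR 0 = 6

6


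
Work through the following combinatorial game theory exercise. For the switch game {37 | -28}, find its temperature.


The game is {37 | -28}, a switch {a | b} with numbers a > b.
Cooling {a | b} by t gives {a - t | b + t}, which stops being hot when a - t = b + t, i.e. at t = (a - b)/2. So the temperature of a switch is (a - b)/2.
Temperature = (Left option - Right option) / 2
= (37 - (-28)) / 2
= 65 / 2
= 65/2

65/2


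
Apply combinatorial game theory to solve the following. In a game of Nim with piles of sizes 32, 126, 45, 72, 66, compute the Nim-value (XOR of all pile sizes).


We need the XOR (exclusive or) of all pile sizes.
After XOR-ing pile 1 (size 32): 0 XOR 32 = 32
After XOR-ing pile 2 (size 126): 32 XOR 126 = 94
After XOR-ing pile 3 (size 45): 94 XOR 45 = 115
After XOR-ing pile 4 (size 72): 115 XOR 72 = 59
After XOR-ing pile 5 (size 66): 59 XOR 66 = 121
The Nim-value of this position is 121.

121


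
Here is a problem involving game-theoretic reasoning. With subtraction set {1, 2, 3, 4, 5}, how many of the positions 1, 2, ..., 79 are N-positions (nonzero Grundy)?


Subtraction set S = {1, 2, 3, 4, 5}, so G(n) = n mod 6.
G(n) = 0 when n is a multiple of 6.
Multiples of 6 in [1, 79]: 13
N-positions (nonzero Grundy) = 79 - 13 = 66

66


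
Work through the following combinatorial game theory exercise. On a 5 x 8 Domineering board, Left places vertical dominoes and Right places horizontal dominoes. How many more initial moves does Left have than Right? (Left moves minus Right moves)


Board is 5 x 8 (rows x cols).
Left (vertical) placements: (rows-1) * cols = 4 * 8 = 32
Right (horizontal) placements: rows * (cols-1) = 5 * 7 = 35
Advantage = Left - Right = 32 - 35 = -3

-3


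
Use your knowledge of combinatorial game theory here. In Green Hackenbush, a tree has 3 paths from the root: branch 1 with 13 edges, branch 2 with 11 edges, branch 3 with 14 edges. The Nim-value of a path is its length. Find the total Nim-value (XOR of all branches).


The tree has 3 branches from the ground vertex.
In Green Hackenbush, the Nim-value of a simple path of length k is k.
Branch 1: length 13, Nim-value = 13
Branch 2: length 11, Nim-value = 11
Branch 3: length 14, Nim-value = 14
Total Nim-value = XOR of all branch values:
0 XOR 13 = 13
13 XOR 11 = 6
6 XOR 14 = 8
Nim-value of the tree = 8

8


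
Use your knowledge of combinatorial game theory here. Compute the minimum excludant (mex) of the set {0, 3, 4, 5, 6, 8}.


Set = {0, 3, 4, 5, 6, 8}
0 is in the set.
1 is NOT in the set. This is the mex.
mex = 1

1


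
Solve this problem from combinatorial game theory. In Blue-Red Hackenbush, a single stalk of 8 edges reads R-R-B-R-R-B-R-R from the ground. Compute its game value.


Edges (from ground): R-R-B-R-R-B-R-R
By Berlekamp's sign-expansion rule, a Blue-Red Hackenbush stalk has the value of the surreal number whose sign sequence is the edge sequence with B -> + and R -> -.
Sign sequence: --+--+--
Trace the sign expansion in the surreal number tree, starting from 0:
Edge 1: R (sign -) -> bounds (-inf, 0), value = -1
Edge 2: R (sign -) -> bounds (-inf, -1), value = -2
Edge 3: B (sign +) -> bounds (-2, -1), value = -3/2
Edge 4: R (sign -) -> bounds (-2, -3/2), value = -7/4
Edge 5: R (sign -) -> bounds (-2, -7/4), value = -15/8
Edge 6: B (sign +) -> bounds (-15/8, -7/4), value = -29/16
Edge 7: R (sign -) -> bounds (-15/8, -29/16), value = -59/32
Edge 8: R (sign -) -> bounds (-15/8, -59/32), value = -119/64
Game value = -119/64

-119/64


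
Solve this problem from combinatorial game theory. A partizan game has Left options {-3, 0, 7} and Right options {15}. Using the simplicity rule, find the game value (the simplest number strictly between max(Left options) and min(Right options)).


Left options: {-3, 0, 7}, max = 7
Right options: {15}, min = 15
All options are numbers and max(Left) < min(Right), so by the simplicity theorem the value is the simplest (earliest-born) number strictly between 7 and 15.
Integers 8 through 14 all lie strictly between 7 and 15.
Among integers, the simplest (lowest birthday = smallest |n|; 0 is born on day 0, +-n on day n) is 8.
No non-integer in the interval can be simpler: if x is a non-integer in the interval, then floor(x) or ceil(x) also lies in the interval (the interval contains an integer), and both are proper prefixes of x's sign expansion, i.e. born earlier. So the game value is 8.
Game value = 8

8


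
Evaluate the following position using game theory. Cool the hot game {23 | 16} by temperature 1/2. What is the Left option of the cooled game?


Original game: {23 | 16} (a switch {a | b} with a > b).
Cooling by t (for t below the temperature (a - b)/2 = 7/2) taxes each move by t: {a | b} cooled by t is {a - t | b + t}.
Cooling amount: t = 1/2
Cooled Left option: 23 - 1/2 = 45/2
Cooled Right option: 16 + 1/2 = 33/2
Cooled game: {45/2 | 33/2}
Left option = 45/2

45/2


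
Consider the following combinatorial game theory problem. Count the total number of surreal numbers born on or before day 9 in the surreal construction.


Day 0: {|} = 0 is born. Count = 1.
Day n: the number of surreal numbers born by day n is 2^(n+1) - 1.
By day 0: 2^1 - 1 = 1
By day 1: 2^2 - 1 = 3
By day 2: 2^3 - 1 = 7
By day 3: 2^4 - 1 = 15
By day 4: 2^5 - 1 = 31
By day 5: 2^6 - 1 = 63
By day 6: 2^7 - 1 = 127
By day 7: 2^8 - 1 = 255
By day 8: 2^9 - 1 = 511
By day 9: 2^10 - 1 = 1023
By day 9: 1023 surreal numbers.

1023


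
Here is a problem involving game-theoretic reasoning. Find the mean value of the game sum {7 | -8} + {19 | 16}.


G1 = {7 | -8}, G2 = {19 | 16}
Each is a switch {a | b} with numbers a > b; its mean value is (a + b)/2, and mean value is additive over game sums: m(G1 + G2) = m(G1) + m(G2).
Mean of G1 = (7 + (-8))/2 = -1/2 = -1/2
Mean of G2 = (19 + (16))/2 = 35/2 = 35/2
Mean of G1 + G2 = -1/2 + 35/2 = 17

17


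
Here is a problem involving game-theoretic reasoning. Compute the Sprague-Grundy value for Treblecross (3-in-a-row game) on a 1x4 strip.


Treblecross: place X on empty cells; 3-in-a-row wins.
Playing within two cells of an existing X lets the opponent win at once, so sensible play treats the cells i-2..i+2 around each X as dead. The player left with no safe cell loses, so this is a normal-play take-away game on strips of safe cells.
Placing X at cell i (0-indexed) of a strip of k safe cells leaves independent strips of sizes max(0, i-2) and max(0, k-i-3). Hence G(k) = mex{ G(max(0,i-2)) XOR G(max(0,k-i-3)) : 0 <= i < k }, with G(0) = 0.
G(1): splits (0,0):0^0=0 -> mex({0}) = 1
G(2): splits (0,0):0^0=0 -> mex({0}) = 1
G(3): splits (0,0):0^0=0 -> mex({0}) = 1
G(4): splits (0,1):0^1=1 (0,0):0^0=0 -> mex({0, 1}) = 2
Therefore G(4) = 2.

2


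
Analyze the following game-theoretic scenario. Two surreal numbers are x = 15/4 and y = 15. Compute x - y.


x = 15/4, y = 15
Converting to common denominator: 4
x = 15/4, y = 60/4
x - y = 15/4 - 15 = -45/4

-45/4


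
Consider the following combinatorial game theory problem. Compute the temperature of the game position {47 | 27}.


The game is {47 | 27}, a switch {a | b} with numbers a > b.
Cooling {a | b} by t gives {a - t | b + t}, which stops being hot when a - t = b + t, i.e. at t = (a - b)/2. So the temperature of a switch is (a - b)/2.
Temperature = (Left option - Right option) / 2
= (47 - (27)) / 2
= 20 / 2
= 10

10


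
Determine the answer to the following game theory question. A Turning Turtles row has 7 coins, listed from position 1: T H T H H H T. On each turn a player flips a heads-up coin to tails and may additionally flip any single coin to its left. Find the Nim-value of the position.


Coins: T H T H H H T
Key fact: a single head at position k behaves exactly like a Nim heap of size k (turning it to T and optionally flipping a coin at j < k corresponds to moving the heap from k to j, or to 0), and heads combine as a disjunctive sum (two heads at the same place would cancel, matching j XOR j = 0). So the Nim-value is the XOR of the 1-indexed positions of the heads.
Face-up positions (1-indexed): [2, 4, 5, 6]
XOR 0 with 2: 0 XOR 2 = 2
XOR 2 with 4: 2 XOR 4 = 6
XOR 6 with 5: 6 XOR 5 = 3
XOR 3 with 6: 3 XOR 6 = 5
Nim-value = 5

5


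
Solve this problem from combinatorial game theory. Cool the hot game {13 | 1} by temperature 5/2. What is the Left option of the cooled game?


Original game: {13 | 1} (a switch {a | b} with a > b).
Cooling by t (for t below the temperature (a - b)/2 = 6) taxes each move by t: {a | b} cooled by t is {a - t | b + t}.
Cooling amount: t = 5/2
Cooled Left option: 13 - 5/2 = 21/2
Cooled Right option: 1 + 5/2 = 7/2
Cooled game: {21/2 | 7/2}
Left option = 21/2

21/2


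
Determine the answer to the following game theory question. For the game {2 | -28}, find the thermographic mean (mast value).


Game = {2 | -28}, a switch {a | b} with numbers a > b.
Its thermograph has left wall a - t and right wall b + t, which meet at t = (a - b)/2, where both equal (a + b)/2. So the mast (mean value) is at (a + b)/2.
Mean = (2 + (-28))/2 = -26/2 = -13

-13


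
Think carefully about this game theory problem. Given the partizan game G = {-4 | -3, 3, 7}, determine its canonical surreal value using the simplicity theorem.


Left options: {-4}, max = -4
Right options: {-3, 3, 7}, min = -3
All options are numbers and max(Left) < min(Right), so by the simplicity theorem the value is the simplest (earliest-born) number strictly between -4 and -3.
No integer lies strictly between -4 and -3, so the value is the dyadic rational m/2^k in the interval with the smallest k (then m odd); search k = 1, 2, ...:
Denominator 2: -7/2 lies strictly between -4 and -3 -- found.
The simplest number in the interval is -7/2.
Game value = -7/2

-7/2


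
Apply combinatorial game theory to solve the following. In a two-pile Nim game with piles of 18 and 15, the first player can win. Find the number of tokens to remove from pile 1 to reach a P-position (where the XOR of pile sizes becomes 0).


Piles: 18 and 15
Current XOR: 18 XOR 15 = 29 (non-zero, so this is an N-position).
To make the XOR zero, we need to find a move that balances the piles.
For pile 1 (size 18): target = 18 XOR 29 = 15
We reduce pile 1 from 18 to 15.
Tokens removed: 18 - 15 = 3
Verification: 15 XOR 15 = 0

3


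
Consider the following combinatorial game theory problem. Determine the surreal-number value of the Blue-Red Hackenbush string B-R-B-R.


Edges (from ground): B-R-B-R
By Berlekamp's sign-expansion rule, a Blue-Red Hackenbush stalk has the value of the surreal number whose sign sequence is the edge sequence with B -> + and R -> -.
Sign sequence: +-+-
Trace the sign expansion in the surreal number tree, starting from 0:
Edge 1: B (sign +) -> bounds (0, +inf), value = 1
Edge 2: R (sign -) -> bounds (0, 1), value = 1/2
Edge 3: B (sign +) -> bounds (1/2, 1), value = 3/4
Edge 4: R (sign -) -> bounds (1/2, 3/4), value = 5/8
Game value = 5/8

5/8


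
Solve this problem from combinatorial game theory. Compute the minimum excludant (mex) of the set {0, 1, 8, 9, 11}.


Set = {0, 1, 8, 9, 11}
0 is in the set.
1 is in the set.
2 is NOT in the set. This is the mex.
mex = 2

2


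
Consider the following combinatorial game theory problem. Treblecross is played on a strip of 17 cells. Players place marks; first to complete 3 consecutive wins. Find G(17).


Treblecross: place X on empty cells; 3-in-a-row wins.
Playing within two cells of an existing X lets the opponent win at once, so sensible play treats the cells i-2..i+2 around each X as dead. The player left with no safe cell loses, so this is a normal-play take-away game on strips of safe cells.
Placing X at cell i (0-indexed) of a strip of k safe cells leaves independent strips of sizes max(0, i-2) and max(0, k-i-3). Hence G(k) = mex{ G(max(0,i-2)) XOR G(max(0,k-i-3)) : 0 <= i < k }, with G(0) = 0.
G(1): splits (0,0):0^0=0 -> mex({0}) = 1
G(2): splits (0,0):0^0=0 -> mex({0}) = 1
G(3): splits (0,0):0^0=0 -> mex({0}) = 1
G(4): splits (0,1):0^1=1 (0,0):0^0=0 -> mex({0, 1}) = 2
G(5): splits (0,2):0^1=1 (0,1):0^1=1 (0,0):0^0=0 -> mex({0, 1}) = 2
G(6) = mex({1}) = 0
G(7) = mex({0, 1, 2}) = 3
G(8) = mex({0, 1, 2}) = 3
G(9) = mex({0, 2}) = 1
G(10) = mex({0, 2, 3}) = 1
G(11) = mex({0, 3}) = 1
G(12) = mex({1, 3}) = 0
G(13) = mex({0, 1, 2, 3}) = 4
G(14) = mex({0, 1, 2}) = 3
G(15) = mex({0, 1, 2}) = 3
G(16) = mex({0, 1, 2, 4}) = 3
G(17) = mex({0, 1, 3, 4}) = 2
Therefore G(17) = 2.

2


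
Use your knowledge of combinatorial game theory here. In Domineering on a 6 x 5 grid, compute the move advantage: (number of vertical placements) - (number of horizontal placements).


Board is 6 x 5 (rows x cols).
Left (vertical) placements: (rows-1) * cols = 5 * 5 = 25
Right (horizontal) placements: rows * (cols-1) = 6 * 4 = 24
Advantage = Left - Right = 25 - 24 = 1

1


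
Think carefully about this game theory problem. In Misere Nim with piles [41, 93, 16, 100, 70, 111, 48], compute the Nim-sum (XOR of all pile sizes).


We need the XOR (exclusive or) of all pile sizes.
After XOR-ing pile 1 (size 41): 0 XOR 41 = 41
After XOR-ing pile 2 (size 93): 41 XOR 93 = 116
After XOR-ing pile 3 (size 16): 116 XOR 16 = 100
After XOR-ing pile 4 (size 100): 100 XOR 100 = 0
After XOR-ing pile 5 (size 70): 0 XOR 70 = 70
After XOR-ing pile 6 (size 111): 70 XOR 111 = 41
After XOR-ing pile 7 (size 48): 41 XOR 48 = 25
The Nim-value of this position is 25.

25


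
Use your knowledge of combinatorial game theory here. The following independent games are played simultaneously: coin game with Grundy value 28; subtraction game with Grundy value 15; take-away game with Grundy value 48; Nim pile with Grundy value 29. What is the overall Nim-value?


By the Sprague-Grundy theorem, the Grundy value of a sum of games is the XOR of individual Grundy values.
coin game: Grundy value = 28. Running XOR: 0 XOR 28 = 28
subtraction game: Grundy value = 15. Running XOR: 28 XOR 15 = 19
take-away game: Grundy value = 48. Running XOR: 19 XOR 48 = 35
Nim pile: Grundy value = 29. Running XOR: 35 XOR 29 = 62
The combined Grundy value is 62.

62


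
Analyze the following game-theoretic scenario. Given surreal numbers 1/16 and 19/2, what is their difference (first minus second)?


x = 1/16, y = 19/2
Converting to common denominator: 16
x = 1/16, y = 152/16
x - y = 1/16 - 19/2 = -151/16

-151/16


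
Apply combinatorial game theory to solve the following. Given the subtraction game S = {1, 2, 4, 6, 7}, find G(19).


The subtraction set is S = {1, 2, 4, 6, 7}.
G(k) = mex{ G(k - s) : s in S, s <= k }. We compute iteratively: G(0) = 0.
G(1) = mex({0}) = 1
G(2) = mex({0, 1}) = 2
G(3) = mex({1, 2}) = 0
G(4) = mex({0, 2}) = 1
G(5) = mex({0, 1}) = 2
G(6) = mex({0, 1, 2}) = 3
G(7) = mex({0, 1, 2, 3}) = 4
G(8) = mex({1, 2, 3, 4}) = 0
G(9) = mex({0, 2, 4}) = 1
G(10) = mex({0, 1, 3}) = 2
G(11) = mex({1, 2, 4}) = 0
G(12) = mex({0, 2, 3}) = 1
G(13) = mex({0, 1, 3, 4}) = 2
G(14) = mex({0, 1, 2, 4}) = 3
Observe that G(8)..G(14) = 0, 1, 2, 0, 1, 2, 3 repeats G(0)..G(6) = 0, 1, 2, 0, 1, 2, 3.
For k >= max(S) = 7, G(k) is determined by the previous 7 values G(k-7)..G(k-1); a window of 7 consecutive values has recurred shifted by 8, so by induction G(k + 8) = G(k) for all k >= 0: the sequence is periodic from the start with period 8.
One period: G(0..7) = 0, 1, 2, 0, 1, 2, 3, 4.
19 mod 8 = 3, so G(19) = G(3) = 0.

0


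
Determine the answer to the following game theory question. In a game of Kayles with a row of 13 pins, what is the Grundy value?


Kayles: a move removes 1 or 2 adjacent pins from a contiguous row.
Removing pins from a row of k leaves two independent rows (a, b) with a + b = k - 1 (one pin) or a + b = k - 2 (two pins); an end removal gives a = 0.
By Sprague-Grundy, G(k) = mex{ G(a) XOR G(b) } over all these splits. G(0) = 0.
G(1): splits (0,0):0^0=0 -> mex({0}) = 1
G(2): splits (0,1):0^1=1 (0,0):0^0=0 -> mex({0, 1}) = 2
G(3): splits (0,2):0^2=2 (1,1):1^1=0 (0,1):0^1=1 -> mex({0, 1, 2}) = 3
G(4): splits (0,3):0^3=3 (1,2):1^2=3 (0,2):0^2=2 (1,1):1^1=0 -> mex({0, 2, 3}) = 1
G(5): splits (0,4):0^1=1 (1,3):1^3=2 (2,2):2^2=0 (0,3):0^3=3 (1,2):1^2=3 -> mex({0, 1, 2, 3}) = 4
G(6) = mex({0, 1, 2, 4}) = 3
G(7) = mex({0, 1, 3, 4, 5}) = 2
G(8) = mex({0, 2, 3, 5, 6}) = 1
G(9) = mex({0, 1, 2, 3, 6, 7}) = 4
G(10) = mex({0, 1, 3, 4, 5, 7}) = 2
G(11) = mex({0, 1, 2, 3, 4, 5}) = 6
G(12) = mex({0, 1, 2, 3, 5, 6, 7}) = 4
G(13) = mex({0, 2, 3, 4, 6, 7}) = 1
Therefore G(13) = 1.

1


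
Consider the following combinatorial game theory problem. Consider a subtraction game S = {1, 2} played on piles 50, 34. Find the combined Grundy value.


Subtraction set: {1, 2}
For this subtraction set, G(n) = n mod 3 (period = max + 1 = 3).
Pile 1 (size 50): G(50) = 50 mod 3 = 2
Pile 2 (size 34): G(34) = 34 mod 3 = 1
Total Grundy value = XOR of all: 2 XOR 1 = 3

3
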